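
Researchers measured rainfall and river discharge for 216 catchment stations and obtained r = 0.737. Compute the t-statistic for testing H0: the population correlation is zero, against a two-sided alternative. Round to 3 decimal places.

15.951

t = r·√(n−2) / √(1−r²) with r = 0.737, n = 216
  = 0.737·√214 / √(1 − 0.543169)
  = 0.737·14.628739 / 0.675893
  = 10.781381 / 0.675893 = 15.951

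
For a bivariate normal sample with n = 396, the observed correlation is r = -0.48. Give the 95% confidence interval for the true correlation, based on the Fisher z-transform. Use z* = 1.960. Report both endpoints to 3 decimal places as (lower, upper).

(-0.552, -0.400)

Fisher z: z_r = atanh(r) = ½·ln((1+(-0.48))/(1−(-0.48))) = -0.522984
SE(z) = 1/√(n−3) = 1/√393 = 0.050443
95% ⇒ z* = 1.960; margin = 1.960·0.050443 = 0.098868
CI on z-scale: (-0.621852, -0.424116)
Back-transform: tanh(-0.621852) = -0.552416, tanh(-0.424116) = -0.400392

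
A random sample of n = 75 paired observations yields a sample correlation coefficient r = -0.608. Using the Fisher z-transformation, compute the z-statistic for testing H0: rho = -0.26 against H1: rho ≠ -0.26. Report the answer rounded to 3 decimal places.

-3.730

Fisher z: atanh(-0.608) = -0.705742, atanh(-0.26) = -0.266108
z = (z_r − z_0)·√(n−3) = (-0.705742 − (-0.266108))·√72 = -0.439634 · 8.485281 = -3.730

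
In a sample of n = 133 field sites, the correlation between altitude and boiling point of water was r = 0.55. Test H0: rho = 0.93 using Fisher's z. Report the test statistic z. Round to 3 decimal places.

Fisher z: atanh(0.55) = 0.618381, atanh(0.93) = 1.658390
z = (z_r − z_0)·√(n−3) = (0.618381 − 1.658390)·√130 = -1.040009 · 11.401754 = -11.858

-11.858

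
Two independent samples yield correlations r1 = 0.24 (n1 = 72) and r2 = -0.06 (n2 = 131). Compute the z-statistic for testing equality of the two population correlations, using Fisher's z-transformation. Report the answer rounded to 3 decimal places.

z1 = atanh(0.24) = 0.244774,  z2 = atanh(-0.06) = -0.060072
SE = √(1/(n1−3) + 1/(n2−3)) = √(1/69 + 1/128) = √(0.0144928 + 0.0078125) = √0.0223053 = 0.149350
z = (z1 − z2)/SE = (0.244774 − (-0.060072)) / 0.149350 = 0.304846 / 0.149350 = 2.041

2.041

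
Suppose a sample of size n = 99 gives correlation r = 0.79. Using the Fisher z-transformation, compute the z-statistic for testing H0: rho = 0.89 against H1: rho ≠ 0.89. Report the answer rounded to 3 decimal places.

-3.434

Fisher z: atanh(0.79) = 1.071432, atanh(0.89) = 1.421926
z = (z_r − z_0)·√(n−3) = (1.071432 − 1.421926)·√96 = -0.350494 · 9.797959 = -3.434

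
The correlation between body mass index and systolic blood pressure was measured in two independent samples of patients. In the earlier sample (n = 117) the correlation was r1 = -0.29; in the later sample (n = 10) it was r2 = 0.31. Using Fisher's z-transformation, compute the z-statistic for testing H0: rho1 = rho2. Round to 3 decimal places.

-1.590

z1 = atanh(-0.29) = -0.298566,  z2 = atanh(0.31) = 0.320545
SE = √(1/(n1−3) + 1/(n2−3)) = √(1/114 + 1/7) = √(0.0087719 + 0.1428571) = √0.1516290 = 0.389396
z = (z1 − z2)/SE = (-0.298566 − 0.320545) / 0.389396 = -0.619111 / 0.389396 = -1.590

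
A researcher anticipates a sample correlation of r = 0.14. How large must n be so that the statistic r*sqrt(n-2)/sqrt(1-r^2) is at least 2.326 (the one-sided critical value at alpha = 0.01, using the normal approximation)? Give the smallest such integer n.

Need r·√(n−2)/√(1−r²) ≥ 2.326
√(n−2) ≥ 2.326·√(1−0.0196) / 0.14 = 2.326·0.990152 / 0.14 = 16.4507
n−2 ≥ 270.6255  ⇒  n ≥ 272.6255
Smallest integer n = 273

273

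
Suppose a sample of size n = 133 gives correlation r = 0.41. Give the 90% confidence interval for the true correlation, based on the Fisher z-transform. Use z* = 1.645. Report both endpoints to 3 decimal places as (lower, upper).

(0.283, 0.523)

z_r = atanh(0.41) = 0.435611;  SE = 1/√(n−3) = 1/√130 = 0.087706
z-limits: 0.435611 ± 1.645·0.087706 = 0.435611 ± 0.144276 = [0.291335, 0.579887]
ρ-limits: (tanh 0.291335, tanh 0.579887) = (0.283, 0.523)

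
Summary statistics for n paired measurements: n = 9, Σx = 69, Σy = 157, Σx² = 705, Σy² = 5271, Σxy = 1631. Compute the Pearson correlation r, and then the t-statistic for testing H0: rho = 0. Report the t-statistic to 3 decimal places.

2.204

Numerator: nΣxy − (Σx)(Σy) = 9·1631 − (69)(157) = 3846
Denominator: √[(nΣx²−(Σx)²)(nΣy²−(Σy)²)]
  nΣx²−(Σx)² = 9·705 − 4761 = 1584;  nΣy²−(Σy)² = 9·5271 − 24649 = 22790
  √(1584·22790) = √36099360 = 6008.2743
r = 3846 / 6008.2743 = 0.6401
t = r·√(n−2)/√(1−r²) = 0.6401·√7 / √(1−0.409728) = 1.693545 / 0.768292 = 2.204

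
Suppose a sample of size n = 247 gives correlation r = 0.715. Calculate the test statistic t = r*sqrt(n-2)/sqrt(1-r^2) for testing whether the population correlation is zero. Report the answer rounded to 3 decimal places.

16.008

1 − r² = 1 − 0.511225 = 0.488775;  √(1−r²) = 0.699124
√(n−2) = √245 = 15.652476
t = r·√(n−2)/√(1−r²) = 0.715 · 15.652476 / 0.699124 = 16.008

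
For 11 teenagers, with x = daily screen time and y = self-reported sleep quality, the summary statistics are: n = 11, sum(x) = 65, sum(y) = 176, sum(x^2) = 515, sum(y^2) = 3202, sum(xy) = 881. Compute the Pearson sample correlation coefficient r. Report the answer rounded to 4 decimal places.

Numerator: nΣxy − (Σx)(Σy) = 11·881 − (65)(176) = -1749
Denominator: √[(nΣx²−(Σx)²)(nΣy²−(Σy)²)]
  nΣx²−(Σx)² = 11·515 − 4225 = 1440;  nΣy²−(Σy)² = 11·3202 − 30976 = 4246
  √(1440·4246) = √6114240 = 2472.6989
r = -1749 / 2472.6989 = -0.7073

-0.7073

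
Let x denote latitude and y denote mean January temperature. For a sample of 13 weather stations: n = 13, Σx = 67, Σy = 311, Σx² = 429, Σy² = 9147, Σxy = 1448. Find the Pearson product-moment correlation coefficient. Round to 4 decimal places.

-0.4097

S_xy = nΣxy − ΣxΣy = 13·1448 − 67·311 = 18824 − 20837 = -2013
S_xx = nΣx² − (Σx)² = 13·429 − 67² = 5577 − 4489 = 1088
S_yy = nΣy² − (Σy)² = 13·9147 − 311² = 118911 − 96721 = 22190
r = S_xy / √(S_xx·S_yy) = -2013 / √(1088·22190) = -2013 / √24142720 = -2013 / 4913.5242 = -0.4097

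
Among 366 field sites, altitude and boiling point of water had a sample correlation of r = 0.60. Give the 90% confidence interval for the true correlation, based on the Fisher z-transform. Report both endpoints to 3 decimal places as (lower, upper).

z_r = atanh(0.60) = 0.693147;  SE = 1/√(n−3) = 1/√363 = 0.052486
z-limits: 0.693147 ± 1.645·0.052486 = 0.693147 ± 0.086339 = [0.606808, 0.779486]
ρ-limits: (tanh 0.606808, tanh 0.779486) = (0.542, 0.652)

(0.542, 0.652)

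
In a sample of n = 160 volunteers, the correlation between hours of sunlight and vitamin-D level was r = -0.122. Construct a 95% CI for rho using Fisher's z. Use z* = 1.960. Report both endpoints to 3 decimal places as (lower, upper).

(-0.272, 0.034)

z_r = atanh(-0.122) = -0.122611;  SE = 1/√(n−3) = 1/√157 = 0.079809
z-limits: -0.122611 ± 1.960·0.079809 = -0.122611 ± 0.156426 = [-0.279037, 0.033815]
ρ-limits: (tanh -0.279037, tanh 0.033815) = (-0.272, 0.034)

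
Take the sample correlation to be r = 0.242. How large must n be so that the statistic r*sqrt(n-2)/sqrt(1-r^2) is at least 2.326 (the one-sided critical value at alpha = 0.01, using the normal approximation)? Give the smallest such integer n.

Need r·√(n−2)/√(1−r²) ≥ 2.326
√(n−2) ≥ 2.326·√(1−0.058564) / 0.242 = 2.326·0.970276 / 0.242 = 9.3259
n−2 ≥ 86.9724  ⇒  n ≥ 88.9724
Smallest integer n = 89

89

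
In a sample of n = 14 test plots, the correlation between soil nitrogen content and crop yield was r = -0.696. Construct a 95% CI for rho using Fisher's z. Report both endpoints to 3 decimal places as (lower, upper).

Fisher z: z_r = atanh(r) = ½·ln((1+(-0.696))/(1−(-0.696))) = -0.859500
SE(z) = 1/√(n−3) = 1/√11 = 0.301511
95% ⇒ z* = 1.960; margin = 1.960·0.301511 = 0.590962
CI on z-scale: (-1.450462, -0.268538)
Back-transform: tanh(-1.450462) = -0.895784, tanh(-0.268538) = -0.262264

(-0.896, -0.262)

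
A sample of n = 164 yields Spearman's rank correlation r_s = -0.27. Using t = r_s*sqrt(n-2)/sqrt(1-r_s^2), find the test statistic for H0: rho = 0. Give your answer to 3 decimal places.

1 − r_s² = 1 − 0.0729 = 0.9271;  √(1−r_s²) = 0.962860
√(n−2) = √162 = 12.727922
t = r_s·√(n−2)/√(1−r_s²) = -0.27 · 12.727922 / 0.962860 = -3.569

-3.569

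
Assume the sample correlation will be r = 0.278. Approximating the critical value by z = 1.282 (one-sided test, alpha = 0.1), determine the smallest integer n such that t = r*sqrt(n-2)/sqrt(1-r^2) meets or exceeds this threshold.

r√(n−2)/√(1−r²) ≥ 1.282  ⇔  n−2 ≥ (1.282)²·(1−r²)/r²
(1−r²)/r² = (1−0.077284)/0.077284 = 11.9393
n ≥ 2 + 1.643524·11.9393 = 2 + 19.6225 = 21.6225
⌈21.6225⌉ = 22

22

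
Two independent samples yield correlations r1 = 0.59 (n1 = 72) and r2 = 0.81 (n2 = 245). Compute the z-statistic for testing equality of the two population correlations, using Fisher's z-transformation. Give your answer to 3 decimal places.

z1 = atanh(0.59) = 0.677666,  z2 = atanh(0.81) = 1.127029
SE = √(1/(n1−3) + 1/(n2−3)) = √(1/69 + 1/242) = √(0.0144928 + 0.0041322) = √0.0186250 = 0.136473
z = (z1 − z2)/SE = (0.677666 − 1.127029) / 0.136473 = -0.449363 / 0.136473 = -3.293

-3.293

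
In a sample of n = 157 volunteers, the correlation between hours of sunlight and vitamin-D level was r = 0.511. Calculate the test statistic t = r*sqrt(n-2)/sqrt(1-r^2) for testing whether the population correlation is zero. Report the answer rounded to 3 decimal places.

1 − r² = 1 − 0.261121 = 0.738879;  √(1−r²) = 0.859581
√(n−2) = √155 = 12.449900
t = r·√(n−2)/√(1−r²) = 0.511 · 12.449900 / 0.859581 = 7.401

7.401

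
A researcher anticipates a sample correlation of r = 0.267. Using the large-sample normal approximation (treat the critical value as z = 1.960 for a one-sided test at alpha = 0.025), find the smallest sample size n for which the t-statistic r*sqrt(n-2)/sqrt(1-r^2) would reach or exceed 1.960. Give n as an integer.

r√(n−2)/√(1−r²) ≥ 1.960  ⇔  n−2 ≥ (1.960)²·(1−r²)/r²
(1−r²)/r² = (1−0.071289)/0.071289 = 13.0274
n ≥ 2 + 3.8416·13.0274 = 2 + 50.0461 = 52.0461
⌈52.0461⌉ = 53

53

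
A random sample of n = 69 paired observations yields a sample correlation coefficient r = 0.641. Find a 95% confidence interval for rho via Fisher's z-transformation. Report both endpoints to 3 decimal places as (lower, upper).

z_r = atanh(0.641) = 0.759869;  SE = 1/√(n−3) = 1/√66 = 0.123091
z-limits: 0.759869 ± 1.960·0.123091 = 0.759869 ± 0.241258 = [0.518611, 1.001127]
ρ-limits: (tanh 0.518611, tanh 1.001127) = (0.477, 0.762)

(0.477, 0.762)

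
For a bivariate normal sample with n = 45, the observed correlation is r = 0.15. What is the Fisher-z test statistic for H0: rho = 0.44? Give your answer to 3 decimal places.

z_r = atanh(0.15) = 0.151140,  z_0 = atanh(0.44) = 0.472231
SE = 1/√(n−3) = 1/√42 = 0.154303
z = (z_r − z_0)/SE = (0.151140 − 0.472231) / 0.154303 = -0.321091 / 0.154303 = -2.081

-2.081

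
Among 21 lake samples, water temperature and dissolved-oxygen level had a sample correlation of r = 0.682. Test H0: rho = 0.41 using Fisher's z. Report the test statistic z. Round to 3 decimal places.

Fisher z: atanh(0.682) = 0.832844, atanh(0.41) = 0.435611
z = (z_r − z_0)·√(n−3) = (0.832844 − 0.435611)·√18 = 0.397233 · 4.242641 = 1.685

1.685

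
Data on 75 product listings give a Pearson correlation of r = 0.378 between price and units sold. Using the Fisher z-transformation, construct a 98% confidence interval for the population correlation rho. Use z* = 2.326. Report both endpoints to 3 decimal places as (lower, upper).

Fisher z: z_r = atanh(r) = ½·ln((1+0.378)/(1−0.378)) = 0.397724
SE(z) = 1/√(n−3) = 1/√72 = 0.117851
98% ⇒ z* = 2.326; margin = 2.326·0.117851 = 0.274121
CI on z-scale: (0.123603, 0.671845)
Back-transform: tanh(0.123603) = 0.122977, tanh(0.671845) = 0.586192

(0.123, 0.586)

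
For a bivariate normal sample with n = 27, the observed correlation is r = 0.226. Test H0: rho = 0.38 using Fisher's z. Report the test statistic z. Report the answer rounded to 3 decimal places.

z_r = atanh(0.226) = 0.229970,  z_0 = atanh(0.38) = 0.400060
SE = 1/√(n−3) = 1/√24 = 0.204124
z = (z_r − z_0)/SE = (0.229970 − 0.400060) / 0.204124 = -0.170090 / 0.204124 = -0.833

-0.833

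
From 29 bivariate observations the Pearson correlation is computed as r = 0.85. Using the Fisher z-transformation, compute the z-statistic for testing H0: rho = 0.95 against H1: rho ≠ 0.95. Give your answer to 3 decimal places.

-2.935

z_r = atanh(0.85) = 1.256153,  z_0 = atanh(0.95) = 1.831781
SE = 1/√(n−3) = 1/√26 = 0.196116
z = (z_r − z_0)/SE = (1.256153 − 1.831781) / 0.196116 = -0.575628 / 0.196116 = -2.935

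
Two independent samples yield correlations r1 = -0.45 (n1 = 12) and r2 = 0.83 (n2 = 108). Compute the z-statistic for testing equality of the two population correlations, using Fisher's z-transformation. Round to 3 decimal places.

Fisher z-transforms: z1 = atanh(-0.45) = -0.484700, z2 = atanh(0.83) = 1.188136; difference d = -1.672836
Var(d) = 1/9 + 1/105 = 0.1111111 + 0.0095238 = 0.1206349
z = d/√Var(d) = -1.672836 / √0.1206349 = -1.672836 / 0.347325 = -4.816

-4.816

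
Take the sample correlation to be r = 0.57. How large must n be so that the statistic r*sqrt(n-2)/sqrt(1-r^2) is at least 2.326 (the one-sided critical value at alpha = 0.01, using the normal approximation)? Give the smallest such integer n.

14

r√(n−2)/√(1−r²) ≥ 2.326  ⇔  n−2 ≥ (2.326)²·(1−r²)/r²
(1−r²)/r² = (1−0.3249)/0.3249 = 2.0779
n ≥ 2 + 5.410276·2.0779 = 2 + 11.2420 = 13.2420
⌈13.2420⌉ = 14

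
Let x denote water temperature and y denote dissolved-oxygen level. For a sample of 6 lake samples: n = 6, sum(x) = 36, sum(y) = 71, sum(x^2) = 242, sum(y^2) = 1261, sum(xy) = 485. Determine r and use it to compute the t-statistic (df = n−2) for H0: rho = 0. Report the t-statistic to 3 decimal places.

S_xy = nΣxy − ΣxΣy = 6·485 − 36·71 = 2910 − 2556 = 354
S_xx = nΣx² − (Σx)² = 6·242 − 36² = 1452 − 1296 = 156
S_yy = nΣy² − (Σy)² = 6·1261 − 71² = 7566 − 5041 = 2525
r = S_xy / √(S_xx·S_yy) = 354 / √(156·2525) = 354 / √393900 = 354 / 627.6145 = 0.5640
t = r·√(n−2)/√(1−r²) = 0.5640·√4 / √(1−0.318096) = 1.128000 / 0.825775 = 1.366

1.366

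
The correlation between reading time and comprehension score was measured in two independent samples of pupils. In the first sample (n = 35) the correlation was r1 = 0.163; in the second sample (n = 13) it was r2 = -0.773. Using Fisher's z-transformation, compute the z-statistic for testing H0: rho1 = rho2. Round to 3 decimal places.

Fisher z-transforms: z1 = atanh(0.163) = 0.164467, z2 = atanh(-0.773) = -1.027739; difference d = 1.192206
Var(d) = 1/32 + 1/10 = 0.0312500 + 0.1000000 = 0.1312500
z = d/√Var(d) = 1.192206 / √0.1312500 = 1.192206 / 0.362284 = 3.291

3.291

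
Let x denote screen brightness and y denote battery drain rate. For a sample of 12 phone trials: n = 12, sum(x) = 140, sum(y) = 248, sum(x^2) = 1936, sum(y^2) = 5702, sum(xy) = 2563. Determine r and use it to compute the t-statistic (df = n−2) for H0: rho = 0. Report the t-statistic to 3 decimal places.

S_xy = nΣxy − ΣxΣy = 12·2563 − 140·248 = 30756 − 34720 = -3964
S_xx = nΣx² − (Σx)² = 12·1936 − 140² = 23232 − 19600 = 3632
S_yy = nΣy² − (Σy)² = 12·5702 − 248² = 68424 − 61504 = 6920
r = S_xy / √(S_xx·S_yy) = -3964 / √(3632·6920) = -3964 / √25133440 = -3964 / 5013.3262 = -0.7907
t = r·√(n−2)/√(1−r²) = -0.7907·√10 / √(1−0.625206) = -2.500413 / 0.612204 = -4.084

-4.084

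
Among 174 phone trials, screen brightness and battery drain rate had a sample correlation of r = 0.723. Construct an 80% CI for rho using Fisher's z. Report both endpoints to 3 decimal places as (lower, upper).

(0.673, 0.767)

z_r = atanh(0.723) = 0.913902;  SE = 1/√(n−3) = 1/√171 = 0.076472
z-limits: 0.913902 ± 1.282·0.076472 = 0.913902 ± 0.098037 = [0.815865, 1.011939]
ρ-limits: (tanh 0.815865, tanh 1.011939) = (0.673, 0.767)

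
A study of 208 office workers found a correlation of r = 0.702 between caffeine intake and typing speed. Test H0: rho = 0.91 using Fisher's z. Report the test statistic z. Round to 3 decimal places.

-9.397

z_r = atanh(0.702) = 0.871233,  z_0 = atanh(0.91) = 1.527524
SE = 1/√(n−3) = 1/√205 = 0.069843
z = (z_r − z_0)/SE = (0.871233 − 1.527524) / 0.069843 = -0.656291 / 0.069843 = -9.397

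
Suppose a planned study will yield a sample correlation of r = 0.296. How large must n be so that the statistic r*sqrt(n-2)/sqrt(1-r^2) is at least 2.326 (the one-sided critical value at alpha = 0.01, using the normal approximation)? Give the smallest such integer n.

59

r√(n−2)/√(1−r²) ≥ 2.326  ⇔  n−2 ≥ (2.326)²·(1−r²)/r²
(1−r²)/r² = (1−0.087616)/0.087616 = 10.4134
n ≥ 2 + 5.410276·10.4134 = 2 + 56.3394 = 58.3394
⌈58.3394⌉ = 59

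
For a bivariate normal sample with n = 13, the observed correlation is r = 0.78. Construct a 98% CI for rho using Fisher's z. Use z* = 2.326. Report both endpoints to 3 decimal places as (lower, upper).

(0.300, 0.945)

Fisher z: z_r = atanh(r) = ½·ln((1+0.78)/(1−0.78)) = 1.045371
SE(z) = 1/√(n−3) = 1/√10 = 0.316228
98% ⇒ z* = 2.326; margin = 2.326·0.316228 = 0.735546
CI on z-scale: (0.309825, 1.780917)
Back-transform: tanh(0.309825) = 0.300278, tanh(1.780917) = 0.944794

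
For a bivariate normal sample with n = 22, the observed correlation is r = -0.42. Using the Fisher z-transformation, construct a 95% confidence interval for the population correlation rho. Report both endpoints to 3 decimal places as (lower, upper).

(-0.715, 0.002)

Fisher z: z_r = atanh(r) = ½·ln((1+(-0.42))/(1−(-0.42))) = -0.447692
SE(z) = 1/√(n−3) = 1/√19 = 0.229416
95% ⇒ z* = 1.960; margin = 1.960·0.229416 = 0.449655
CI on z-scale: (-0.897347, 0.001963)
Back-transform: tanh(-0.897347) = -0.715004, tanh(0.001963) = 0.001963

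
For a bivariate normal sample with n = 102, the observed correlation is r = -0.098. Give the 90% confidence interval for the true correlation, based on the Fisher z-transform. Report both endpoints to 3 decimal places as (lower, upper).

z_r = atanh(-0.098) = -0.098316;  SE = 1/√(n−3) = 1/√99 = 0.100504
z-limits: -0.098316 ± 1.645·0.100504 = -0.098316 ± 0.165329 = [-0.263645, 0.067013]
ρ-limits: (tanh -0.263645, tanh 0.067013) = (-0.258, 0.067)

(-0.258, 0.067)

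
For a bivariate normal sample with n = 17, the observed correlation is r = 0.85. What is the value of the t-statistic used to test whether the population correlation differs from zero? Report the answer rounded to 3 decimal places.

6.249

t = r·√(n−2) / √(1−r²) with r = 0.85, n = 17
  = 0.85·√15 / √(1 − 0.7225)
  = 0.85·3.872983 / 0.526783
  = 3.292036 / 0.526783 = 6.249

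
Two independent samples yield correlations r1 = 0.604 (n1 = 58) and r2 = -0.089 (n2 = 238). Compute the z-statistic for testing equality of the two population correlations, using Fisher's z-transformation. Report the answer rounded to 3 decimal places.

z1 = atanh(0.604) = 0.699421,  z2 = atanh(-0.089) = -0.089236
SE = √(1/(n1−3) + 1/(n2−3)) = √(1/55 + 1/235) = √(0.0181818 + 0.0042553) = √0.0224371 = 0.149790
z = (z1 − z2)/SE = (0.699421 − (-0.089236)) / 0.149790 = 0.788657 / 0.149790 = 5.265

5.265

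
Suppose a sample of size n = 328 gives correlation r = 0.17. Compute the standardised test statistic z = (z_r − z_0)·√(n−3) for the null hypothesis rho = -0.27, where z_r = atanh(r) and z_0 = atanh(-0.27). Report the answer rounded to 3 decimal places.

z_r = atanh(0.17) = 0.171667,  z_0 = atanh(-0.27) = -0.276864
SE = 1/√(n−3) = 1/√325 = 0.055470
z = (z_r − z_0)/SE = (0.171667 − (-0.276864)) / 0.055470 = 0.448531 / 0.055470 = 8.086

8.086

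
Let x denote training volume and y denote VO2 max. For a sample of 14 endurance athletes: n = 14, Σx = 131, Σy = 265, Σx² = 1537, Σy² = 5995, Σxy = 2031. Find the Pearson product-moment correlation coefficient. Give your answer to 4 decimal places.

S_xy = nΣxy − ΣxΣy = 14·2031 − 131·265 = 28434 − 34715 = -6281
S_xx = nΣx² − (Σx)² = 14·1537 − 131² = 21518 − 17161 = 4357
S_yy = nΣy² − (Σy)² = 14·5995 − 265² = 83930 − 70225 = 13705
r = S_xy / √(S_xx·S_yy) = -6281 / √(4357·13705) = -6281 / √59712685 = -6281 / 7727.3983 = -0.8128

-0.8128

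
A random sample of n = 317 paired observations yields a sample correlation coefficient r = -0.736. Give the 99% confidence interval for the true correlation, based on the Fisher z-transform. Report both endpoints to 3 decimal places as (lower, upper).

(-0.796, -0.662)

Fisher z: z_r = atanh(r) = ½·ln((1+(-0.736))/(1−(-0.736))) = -0.941695
SE(z) = 1/√(n−3) = 1/√314 = 0.056433
99% ⇒ z* = 2.576; margin = 2.576·0.056433 = 0.145371
CI on z-scale: (-1.087066, -0.796324)
Back-transform: tanh(-1.087066) = -0.795805, tanh(-0.796324) = -0.661977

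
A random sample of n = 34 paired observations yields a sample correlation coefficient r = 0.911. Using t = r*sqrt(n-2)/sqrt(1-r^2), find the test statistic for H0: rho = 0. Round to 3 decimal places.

12.496

t = r·√(n−2) / √(1−r²) with r = 0.911, n = 34
  = 0.911·√32 / √(1 − 0.829921)
  = 0.911·5.656854 / 0.412406
  = 5.153394 / 0.412406 = 12.496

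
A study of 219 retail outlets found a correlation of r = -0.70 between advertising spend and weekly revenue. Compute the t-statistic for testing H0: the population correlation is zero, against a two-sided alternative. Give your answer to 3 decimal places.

t = r·√(n−2) / √(1−r²) with r = -0.70, n = 219
  = -0.70·√217 / √(1 − 0.4900)
  = -0.70·14.730920 / 0.714143
  = -10.311644 / 0.714143 = -14.439

-14.439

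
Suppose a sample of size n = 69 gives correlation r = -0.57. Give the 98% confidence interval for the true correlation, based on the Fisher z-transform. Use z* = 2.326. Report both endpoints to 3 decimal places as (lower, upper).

Fisher z: z_r = atanh(r) = ½·ln((1+(-0.57))/(1−(-0.57))) = -0.647523
SE(z) = 1/√(n−3) = 1/√66 = 0.123091
98% ⇒ z* = 2.326; margin = 2.326·0.123091 = 0.286310
CI on z-scale: (-0.933833, -0.361213)
Back-transform: tanh(-0.933833) = -0.732376, tanh(-0.361213) = -0.346282

(-0.732, -0.346)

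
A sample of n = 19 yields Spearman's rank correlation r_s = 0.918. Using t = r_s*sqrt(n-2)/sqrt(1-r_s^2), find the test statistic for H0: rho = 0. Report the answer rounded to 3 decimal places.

1 − r_s² = 1 − 0.842724 = 0.157276;  √(1−r_s²) = 0.396580
√(n−2) = √17 = 4.123106
t = r_s·√(n−2)/√(1−r_s²) = 0.918 · 4.123106 / 0.396580 = 9.544

9.544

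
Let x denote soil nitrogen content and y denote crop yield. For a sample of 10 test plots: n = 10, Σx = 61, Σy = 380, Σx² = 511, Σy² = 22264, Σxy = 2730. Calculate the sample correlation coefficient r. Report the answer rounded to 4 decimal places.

0.3952

S_xy = nΣxy − ΣxΣy = 10·2730 − 61·380 = 27300 − 23180 = 4120
S_xx = nΣx² − (Σx)² = 10·511 − 61² = 5110 − 3721 = 1389
S_yy = nΣy² − (Σy)² = 10·22264 − 380² = 222640 − 144400 = 78240
r = S_xy / √(S_xx·S_yy) = 4120 / √(1389·78240) = 4120 / √108675360 = 4120 / 10424.7475 = 0.3952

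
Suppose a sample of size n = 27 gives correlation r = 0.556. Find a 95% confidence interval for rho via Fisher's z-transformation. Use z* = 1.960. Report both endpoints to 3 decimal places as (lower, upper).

(0.223, 0.773)

Fisher z: z_r = atanh(r) = ½·ln((1+0.556)/(1−0.556)) = 0.627025
SE(z) = 1/√(n−3) = 1/√24 = 0.204124
95% ⇒ z* = 1.960; margin = 1.960·0.204124 = 0.400083
CI on z-scale: (0.226942, 1.027108)
Back-transform: tanh(0.226942) = 0.223125, tanh(1.027108) = 0.772746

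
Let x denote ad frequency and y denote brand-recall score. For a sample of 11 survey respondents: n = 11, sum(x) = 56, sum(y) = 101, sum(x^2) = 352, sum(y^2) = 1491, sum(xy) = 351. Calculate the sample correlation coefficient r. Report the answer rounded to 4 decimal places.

S_xy = nΣxy − ΣxΣy = 11·351 − 56·101 = 3861 − 5656 = -1795
S_xx = nΣx² − (Σx)² = 11·352 − 56² = 3872 − 3136 = 736
S_yy = nΣy² − (Σy)² = 11·1491 − 101² = 16401 − 10201 = 6200
r = S_xy / √(S_xx·S_yy) = -1795 / √(736·6200) = -1795 / √4563200 = -1795 / 2136.1648 = -0.8403

-0.8403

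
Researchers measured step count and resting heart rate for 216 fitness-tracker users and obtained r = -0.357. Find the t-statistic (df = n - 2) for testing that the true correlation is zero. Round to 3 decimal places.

-5.591

t = r·√(n−2) / √(1−r²) with r = -0.357, n = 216
  = -0.357·√214 / √(1 − 0.127449)
  = -0.357·14.628739 / 0.934104
  = -5.222460 / 0.934104 = -5.591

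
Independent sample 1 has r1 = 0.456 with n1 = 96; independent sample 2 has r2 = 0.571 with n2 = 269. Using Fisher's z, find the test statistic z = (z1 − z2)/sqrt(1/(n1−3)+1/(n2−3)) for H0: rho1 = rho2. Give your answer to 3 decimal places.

-1.301

z1 = atanh(0.456) = 0.492249,  z2 = atanh(0.571) = 0.649005
SE = √(1/(n1−3) + 1/(n2−3)) = √(1/93 + 1/266) = √(0.0107527 + 0.0037594) = √0.0145121 = 0.120466
z = (z1 − z2)/SE = (0.492249 − 0.649005) / 0.120466 = -0.156756 / 0.120466 = -1.301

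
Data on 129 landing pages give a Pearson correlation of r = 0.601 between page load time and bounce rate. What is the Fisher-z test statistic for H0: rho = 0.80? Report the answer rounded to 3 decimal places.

-4.534

Fisher z: atanh(0.601) = 0.694711, atanh(0.80) = 1.098612
z = (z_r − z_0)·√(n−3) = (0.694711 − 1.098612)·√126 = -0.403901 · 11.224972 = -4.534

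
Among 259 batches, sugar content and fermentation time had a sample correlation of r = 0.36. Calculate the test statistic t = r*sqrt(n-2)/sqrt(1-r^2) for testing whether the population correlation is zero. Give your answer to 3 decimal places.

1 − r² = 1 − 0.1296 = 0.8704;  √(1−r²) = 0.932952
√(n−2) = √257 = 16.031220
t = r·√(n−2)/√(1−r²) = 0.36 · 16.031220 / 0.932952 = 6.186

6.186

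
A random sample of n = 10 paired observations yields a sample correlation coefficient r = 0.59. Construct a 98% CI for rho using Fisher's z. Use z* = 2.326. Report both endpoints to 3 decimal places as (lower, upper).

z_r = atanh(0.59) = 0.677666;  SE = 1/√(n−3) = 1/√7 = 0.377964
z-limits: 0.677666 ± 2.326·0.377964 = 0.677666 ± 0.879144 = [-0.201478, 1.556810]
ρ-limits: (tanh -0.201478, tanh 1.556810) = (-0.199, 0.915)

(-0.199, 0.915)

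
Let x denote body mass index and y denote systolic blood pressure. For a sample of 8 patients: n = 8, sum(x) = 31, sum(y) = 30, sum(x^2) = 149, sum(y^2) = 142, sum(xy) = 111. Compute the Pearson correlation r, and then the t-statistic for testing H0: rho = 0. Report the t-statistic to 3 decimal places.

Numerator: nΣxy − (Σx)(Σy) = 8·111 − (31)(30) = -42
Denominator: √[(nΣx²−(Σx)²)(nΣy²−(Σy)²)]
  nΣx²−(Σx)² = 8·149 − 961 = 231;  nΣy²−(Σy)² = 8·142 − 900 = 236
  √(231·236) = √54516 = 233.4866
r = -42 / 233.4866 = -0.1799
t = r·√(n−2)/√(1−r²) = -0.1799·√6 / √(1−0.032364) = -0.440663 / 0.983685 = -0.448

-0.448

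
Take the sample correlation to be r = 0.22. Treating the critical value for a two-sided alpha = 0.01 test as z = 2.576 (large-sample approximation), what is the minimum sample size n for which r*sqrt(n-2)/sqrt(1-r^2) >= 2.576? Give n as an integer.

133

Need r·√(n−2)/√(1−r²) ≥ 2.576
√(n−2) ≥ 2.576·√(1−0.0484) / 0.22 = 2.576·0.975500 / 0.22 = 11.4222
n−2 ≥ 130.4667  ⇒  n ≥ 132.4667
Smallest integer n = 133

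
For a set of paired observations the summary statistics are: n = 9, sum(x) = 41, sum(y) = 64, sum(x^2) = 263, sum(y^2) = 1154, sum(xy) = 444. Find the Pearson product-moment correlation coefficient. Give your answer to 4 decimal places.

0.6605

S_xy = nΣxy − ΣxΣy = 9·444 − 41·64 = 3996 − 2624 = 1372
S_xx = nΣx² − (Σx)² = 9·263 − 41² = 2367 − 1681 = 686
S_yy = nΣy² − (Σy)² = 9·1154 − 64² = 10386 − 4096 = 6290
r = S_xy / √(S_xx·S_yy) = 1372 / √(686·6290) = 1372 / √4314940 = 1372 / 2077.2434 = 0.6605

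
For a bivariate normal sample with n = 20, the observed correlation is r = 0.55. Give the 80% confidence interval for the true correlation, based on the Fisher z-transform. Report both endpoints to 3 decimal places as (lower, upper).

z_r = atanh(0.55) = 0.618381;  SE = 1/√(n−3) = 1/√17 = 0.242536
z-limits: 0.618381 ± 1.282·0.242536 = 0.618381 ± 0.310931 = [0.307450, 0.929312]
ρ-limits: (tanh 0.307450, tanh 0.929312) = (0.298, 0.730)

(0.298, 0.730)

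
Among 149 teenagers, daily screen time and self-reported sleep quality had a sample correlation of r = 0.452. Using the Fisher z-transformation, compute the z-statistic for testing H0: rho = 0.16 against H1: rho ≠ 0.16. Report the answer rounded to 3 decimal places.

3.937

Fisher z: atanh(0.452) = 0.487211, atanh(0.16) = 0.161387
z = (z_r − z_0)·√(n−3) = (0.487211 − 0.161387)·√146 = 0.325824 · 12.083046 = 3.937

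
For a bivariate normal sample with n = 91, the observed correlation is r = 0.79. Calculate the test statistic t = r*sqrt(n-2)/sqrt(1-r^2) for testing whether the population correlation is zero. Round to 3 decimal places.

1 − r² = 1 − 0.6241 = 0.3759;  √(1−r²) = 0.613107
√(n−2) = √89 = 9.433981
t = r·√(n−2)/√(1−r²) = 0.79 · 9.433981 / 0.613107 = 12.156

12.156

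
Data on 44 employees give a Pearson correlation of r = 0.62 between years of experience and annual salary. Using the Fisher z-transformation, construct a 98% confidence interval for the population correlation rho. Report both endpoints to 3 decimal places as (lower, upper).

z_r = atanh(0.62) = 0.725005;  SE = 1/√(n−3) = 1/√41 = 0.156174
z-limits: 0.725005 ± 2.326·0.156174 = 0.725005 ± 0.363261 = [0.361744, 1.088266]
ρ-limits: (tanh 0.361744, tanh 1.088266) = (0.347, 0.796)

(0.347, 0.796)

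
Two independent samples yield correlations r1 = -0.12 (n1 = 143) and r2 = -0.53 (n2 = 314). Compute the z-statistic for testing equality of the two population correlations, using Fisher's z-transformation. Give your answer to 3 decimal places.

Fisher z-transforms: z1 = atanh(-0.12) = -0.120581, z2 = atanh(-0.53) = -0.590145; difference d = 0.469564
Var(d) = 1/140 + 1/311 = 0.0071429 + 0.0032154 = 0.0103583
z = d/√Var(d) = 0.469564 / √0.0103583 = 0.469564 / 0.101776 = 4.614

4.614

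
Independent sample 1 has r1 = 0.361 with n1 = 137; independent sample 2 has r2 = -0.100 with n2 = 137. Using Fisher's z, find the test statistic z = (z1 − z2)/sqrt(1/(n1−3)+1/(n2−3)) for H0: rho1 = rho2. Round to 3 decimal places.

3.916

z1 = atanh(0.361) = 0.378035,  z2 = atanh(-0.100) = -0.100335
SE = √(1/(n1−3) + 1/(n2−3)) = √(1/134 + 1/134) = √(0.0074627 + 0.0074627) = √0.0149254 = 0.122170
z = (z1 − z2)/SE = (0.378035 − (-0.100335)) / 0.122170 = 0.478370 / 0.122170 = 3.916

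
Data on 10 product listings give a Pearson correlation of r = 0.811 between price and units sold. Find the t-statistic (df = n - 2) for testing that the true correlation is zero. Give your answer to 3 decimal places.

1 − r² = 1 − 0.657721 = 0.342279;  √(1−r²) = 0.585046
√(n−2) = √8 = 2.828427
t = r·√(n−2)/√(1−r²) = 0.811 · 2.828427 / 0.585046 = 3.921

3.921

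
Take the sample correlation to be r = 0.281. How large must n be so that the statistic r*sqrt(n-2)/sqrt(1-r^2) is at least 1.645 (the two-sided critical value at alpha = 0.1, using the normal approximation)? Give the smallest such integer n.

r√(n−2)/√(1−r²) ≥ 1.645  ⇔  n−2 ≥ (1.645)²·(1−r²)/r²
(1−r²)/r² = (1−0.078961)/0.078961 = 11.6645
n ≥ 2 + 2.706025·11.6645 = 2 + 31.5644 = 33.5644
⌈33.5644⌉ = 34

34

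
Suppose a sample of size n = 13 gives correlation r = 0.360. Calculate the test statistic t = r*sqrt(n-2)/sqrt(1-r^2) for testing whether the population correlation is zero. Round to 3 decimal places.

t = r·√(n−2) / √(1−r²) with r = 0.360, n = 13
  = 0.360·√11 / √(1 − 0.129600)
  = 0.360·3.316625 / 0.932952
  = 1.193985 / 0.932952 = 1.280

1.280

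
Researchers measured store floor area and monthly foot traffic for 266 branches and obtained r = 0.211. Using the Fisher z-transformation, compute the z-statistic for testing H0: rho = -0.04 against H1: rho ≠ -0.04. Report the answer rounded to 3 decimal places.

4.123

z_r = atanh(0.211) = 0.214218,  z_0 = atanh(-0.04) = -0.040021
SE = 1/√(n−3) = 1/√263 = 0.061663
z = (z_r − z_0)/SE = (0.214218 − (-0.040021)) / 0.061663 = 0.254239 / 0.061663 = 4.123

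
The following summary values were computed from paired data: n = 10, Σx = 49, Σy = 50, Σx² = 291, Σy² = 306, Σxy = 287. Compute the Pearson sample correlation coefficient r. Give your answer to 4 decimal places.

0.7867

Numerator: nΣxy − (Σx)(Σy) = 10·287 − (49)(50) = 420
Denominator: √[(nΣx²−(Σx)²)(nΣy²−(Σy)²)]
  nΣx²−(Σx)² = 10·291 − 2401 = 509;  nΣy²−(Σy)² = 10·306 − 2500 = 560
  √(509·560) = √285040 = 533.8914
r = 420 / 533.8914 = 0.7867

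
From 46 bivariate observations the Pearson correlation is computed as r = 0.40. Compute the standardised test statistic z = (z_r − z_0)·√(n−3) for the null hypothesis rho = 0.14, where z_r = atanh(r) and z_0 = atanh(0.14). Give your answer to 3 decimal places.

z_r = atanh(0.40) = 0.423649,  z_0 = atanh(0.14) = 0.140926
SE = 1/√(n−3) = 1/√43 = 0.152499
z = (z_r − z_0)/SE = (0.423649 − 0.140926) / 0.152499 = 0.282723 / 0.152499 = 1.854

1.854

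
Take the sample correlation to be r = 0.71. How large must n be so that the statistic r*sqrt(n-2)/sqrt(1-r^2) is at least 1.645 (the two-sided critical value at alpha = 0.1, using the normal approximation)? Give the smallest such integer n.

5

r√(n−2)/√(1−r²) ≥ 1.645  ⇔  n−2 ≥ (1.645)²·(1−r²)/r²
(1−r²)/r² = (1−0.5041)/0.5041 = 0.9837
n ≥ 2 + 2.706025·0.9837 = 2 + 2.6619 = 4.6619
⌈4.6619⌉ = 5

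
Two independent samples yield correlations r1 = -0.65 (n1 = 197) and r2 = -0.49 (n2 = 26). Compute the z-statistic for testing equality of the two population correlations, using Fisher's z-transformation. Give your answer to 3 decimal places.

-1.085

Fisher z-transforms: z1 = atanh(-0.65) = -0.775299, z2 = atanh(-0.49) = -0.536060; difference d = -0.239239
Var(d) = 1/194 + 1/23 = 0.0051546 + 0.0434783 = 0.0486329
z = d/√Var(d) = -0.239239 / √0.0486329 = -0.239239 / 0.220529 = -1.085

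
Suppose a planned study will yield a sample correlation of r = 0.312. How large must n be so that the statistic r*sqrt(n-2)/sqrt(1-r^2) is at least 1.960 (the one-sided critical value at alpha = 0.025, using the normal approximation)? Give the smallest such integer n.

38

Need r·√(n−2)/√(1−r²) ≥ 1.960
√(n−2) ≥ 1.960·√(1−0.097344) / 0.312 = 1.960·0.950082 / 0.312 = 5.9685
n−2 ≥ 35.6230  ⇒  n ≥ 37.6230
Smallest integer n = 38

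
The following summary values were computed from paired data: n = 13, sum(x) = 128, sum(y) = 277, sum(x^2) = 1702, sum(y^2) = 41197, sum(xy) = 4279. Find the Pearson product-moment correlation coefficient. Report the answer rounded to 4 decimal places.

0.3930

Numerator: nΣxy − (Σx)(Σy) = 13·4279 − (128)(277) = 20171
Denominator: √[(nΣx²−(Σx)²)(nΣy²−(Σy)²)]
  nΣx²−(Σx)² = 13·1702 − 16384 = 5742;  nΣy²−(Σy)² = 13·41197 − 76729 = 458832
  √(5742·458832) = √2634613344 = 51328.4847
r = 20171 / 51328.4847 = 0.3930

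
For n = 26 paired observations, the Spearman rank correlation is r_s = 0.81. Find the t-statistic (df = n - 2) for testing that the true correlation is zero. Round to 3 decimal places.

1 − r_s² = 1 − 0.6561 = 0.3439;  √(1−r_s²) = 0.586430
√(n−2) = √24 = 4.898979
t = r_s·√(n−2)/√(1−r_s²) = 0.81 · 4.898979 / 0.586430 = 6.767

6.767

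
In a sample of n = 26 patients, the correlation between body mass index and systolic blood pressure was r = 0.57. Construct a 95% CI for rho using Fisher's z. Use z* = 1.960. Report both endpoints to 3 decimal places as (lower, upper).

(0.234, 0.784)

Fisher z: z_r = atanh(r) = ½·ln((1+0.57)/(1−0.57)) = 0.647523
SE(z) = 1/√(n−3) = 1/√23 = 0.208514
95% ⇒ z* = 1.960; margin = 1.960·0.208514 = 0.408687
CI on z-scale: (0.238836, 1.056210)
Back-transform: tanh(0.238836) = 0.234396, tanh(1.056210) = 0.784209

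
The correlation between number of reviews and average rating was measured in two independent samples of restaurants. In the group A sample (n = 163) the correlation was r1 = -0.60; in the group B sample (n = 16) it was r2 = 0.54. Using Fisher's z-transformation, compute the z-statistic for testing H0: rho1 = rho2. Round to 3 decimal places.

Fisher z-transforms: z1 = atanh(-0.60) = -0.693147, z2 = atanh(0.54) = 0.604156; difference d = -1.297303
Var(d) = 1/160 + 1/13 = 0.0062500 + 0.0769231 = 0.0831731
z = d/√Var(d) = -1.297303 / √0.0831731 = -1.297303 / 0.288397 = -4.498

-4.498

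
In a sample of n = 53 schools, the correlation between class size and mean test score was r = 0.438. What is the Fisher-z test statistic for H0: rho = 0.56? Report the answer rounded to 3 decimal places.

-1.153

Fisher z: atanh(0.438) = 0.469753, atanh(0.56) = 0.632833
z = (z_r − z_0)·√(n−3) = (0.469753 − 0.632833)·√50 = -0.163080 · 7.071068 = -1.153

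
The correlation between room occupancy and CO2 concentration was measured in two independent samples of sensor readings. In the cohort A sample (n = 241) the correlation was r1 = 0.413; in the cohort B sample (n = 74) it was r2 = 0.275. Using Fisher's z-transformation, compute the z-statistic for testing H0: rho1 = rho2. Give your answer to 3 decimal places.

1.161

z1 = atanh(0.413) = 0.439223,  z2 = atanh(0.275) = 0.282265
SE = √(1/(n1−3) + 1/(n2−3)) = √(1/238 + 1/71) = √(0.0042017 + 0.0140845) = √0.0182862 = 0.135226
z = (z1 − z2)/SE = (0.439223 − 0.282265) / 0.135226 = 0.156958 / 0.135226 = 1.161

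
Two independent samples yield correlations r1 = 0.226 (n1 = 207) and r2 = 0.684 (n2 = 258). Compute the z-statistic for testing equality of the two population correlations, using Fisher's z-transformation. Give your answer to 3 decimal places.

-6.458

z1 = atanh(0.226) = 0.229970,  z2 = atanh(0.684) = 0.836592
SE = √(1/(n1−3) + 1/(n2−3)) = √(1/204 + 1/255) = √(0.0049020 + 0.0039216) = √0.0088236 = 0.093934
z = (z1 − z2)/SE = (0.229970 − 0.836592) / 0.093934 = -0.606622 / 0.093934 = -6.458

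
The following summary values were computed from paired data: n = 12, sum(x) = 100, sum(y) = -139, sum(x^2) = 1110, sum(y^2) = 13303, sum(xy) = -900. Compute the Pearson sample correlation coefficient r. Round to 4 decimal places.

0.1436

S_xy = nΣxy − ΣxΣy = 12·(-900) − 100·(-139) = -10800 − (-13900) = 3100
S_xx = nΣx² − (Σx)² = 12·1110 − 100² = 13320 − 10000 = 3320
S_yy = nΣy² − (Σy)² = 12·13303 − (-139)² = 159636 − 19321 = 140315
r = S_xy / √(S_xx·S_yy) = 3100 / √(3320·140315) = 3100 / √465845800 = 3100 / 21583.4613 = 0.1436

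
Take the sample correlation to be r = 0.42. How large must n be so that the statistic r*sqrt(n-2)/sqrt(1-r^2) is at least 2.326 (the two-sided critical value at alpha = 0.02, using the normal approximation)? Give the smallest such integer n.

r√(n−2)/√(1−r²) ≥ 2.326  ⇔  n−2 ≥ (2.326)²·(1−r²)/r²
(1−r²)/r² = (1−0.1764)/0.1764 = 4.6689
n ≥ 2 + 5.410276·4.6689 = 2 + 25.2600 = 27.2600
⌈27.2600⌉ = 28

28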